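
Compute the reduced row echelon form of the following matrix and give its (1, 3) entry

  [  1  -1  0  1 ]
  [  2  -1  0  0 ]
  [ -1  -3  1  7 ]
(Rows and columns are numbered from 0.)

-2

ρ2 := ρ2 − 2·ρ1
ρ3 := ρ3 + ρ1
ρ3 := ρ3 + 4·ρ2
ρ1 := ρ1 + ρ2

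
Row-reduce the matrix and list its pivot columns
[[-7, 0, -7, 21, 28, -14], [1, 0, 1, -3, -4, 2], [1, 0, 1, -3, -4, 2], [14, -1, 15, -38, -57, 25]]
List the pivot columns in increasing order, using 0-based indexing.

ρ1 := -1/7·ρ1
ρ2 := ρ2 − ρ1
ρ3 := ρ3 − ρ1
ρ4 := ρ4 − 14·ρ1
ρ2 ↔ ρ4
ρ2 := -1·ρ2
Pivot columns are the columns containing a leading 1.

0, 1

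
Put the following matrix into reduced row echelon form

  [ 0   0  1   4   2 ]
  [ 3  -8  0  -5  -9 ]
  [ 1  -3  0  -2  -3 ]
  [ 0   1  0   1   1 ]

[[1, 0, 0, 1, 0], [0, 1, 0, 1, 0], [0, 0, 1, 4, 0], [0, 0, 0, 0, 1]]

R1 <=> R2
  [ 3  -8  0  -5  -9 ]
  [ 0   0  1   4   2 ]
  [ 1  -3  0  -2  -3 ]
  [ 0   1  0   1   1 ]
R1 ← 1/3·R1
  [ 1  -8/3  0  -5/3  -3 ]
  [ 0     0  1     4   2 ]
  [ 1    -3  0    -2  -3 ]
  [ 0     1  0     1   1 ]
R3 ← R3 − R1
  [ 1  -8/3  0  -5/3  -3 ]
  [ 0     0  1     4   2 ]
  [ 0  -1/3  0  -1/3   0 ]
  [ 0     1  0     1   1 ]
R2 <=> R3
  [ 1  -8/3  0  -5/3  -3 ]
  [ 0  -1/3  0  -1/3   0 ]
  [ 0     0  1     4   2 ]
  [ 0     1  0     1   1 ]
R2 ← -3·R2
  [ 1  -8/3  0  -5/3  -3 ]
  [ 0     1  0     1   0 ]
  [ 0     0  1     4   2 ]
  [ 0     1  0     1   1 ]
R4 ← R4 − R2
  [ 1  -8/3  0  -5/3  -3 ]
  [ 0     1  0     1   0 ]
  [ 0     0  1     4   2 ]
  [ 0     0  0     0   1 ]
R3 ← R3 − 2·R4
  [ 1  -8/3  0  -5/3  -3 ]
  [ 0     1  0     1   0 ]
  [ 0     0  1     4   0 ]
  [ 0     0  0     0   1 ]
R1 ← R1 + 3·R4
  [ 1  -8/3  0  -5/3  0 ]
  [ 0     1  0     1  0 ]
  [ 0     0  1     4  0 ]
  [ 0     0  0     0  1 ]
R1 ← R1 + 8/3·R2
  [ 1  0  0  1  0 ]
  [ 0  1  0  1  0 ]
  [ 0  0  1  4  0 ]
  [ 0  0  0  0  1 ]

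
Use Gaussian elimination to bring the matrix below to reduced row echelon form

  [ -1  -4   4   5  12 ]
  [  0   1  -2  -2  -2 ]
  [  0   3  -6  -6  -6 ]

ρ1 → -1·ρ1
ρ3 → ρ3 − 3·ρ2
ρ1 → ρ1 − 4·ρ2

[[1, 0, 4, 3, -4], [0, 1, -2, -2, -2], [0, 0, 0, 0, 0]]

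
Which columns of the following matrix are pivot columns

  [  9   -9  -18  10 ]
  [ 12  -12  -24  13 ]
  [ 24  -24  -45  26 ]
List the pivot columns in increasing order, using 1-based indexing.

r1 := 1/9·r1
r2 := r2 − 12·r1
r3 := r3 − 24·r1
r2 <=> r3
r2 := 1/3·r2
r3 := -3·r3
r2 := r2 + 2/9·r3
r1 := r1 − 10/9·r3
r1 := r1 + 2·r2
Pivot columns are the columns containing a leading 1.

1, 3, 4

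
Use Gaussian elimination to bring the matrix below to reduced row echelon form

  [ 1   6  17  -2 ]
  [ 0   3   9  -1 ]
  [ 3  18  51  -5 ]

R3 ← R3 − 3·R1
  [ 1  6  17  -2 ]
  [ 0  3   9  -1 ]
  [ 0  0   0   1 ]
R2 ← 1/3·R2
  [ 1  6  17    -2 ]
  [ 0  1   3  -1/3 ]
  [ 0  0   0     1 ]
R2 ← R2 + 1/3·R3
  [ 1  6  17  -2 ]
  [ 0  1   3   0 ]
  [ 0  0   0   1 ]
R1 ← R1 + 2·R3
  [ 1  6  17  0 ]
  [ 0  1   3  0 ]
  [ 0  0   0  1 ]
R1 ← R1 − 6·R2
  [ 1  0  -1  0 ]
  [ 0  1   3  0 ]
  [ 0  0   0  1 ]

[[1, 0, -1, 0], [0, 1, 3, 0], [0, 0, 0, 1]]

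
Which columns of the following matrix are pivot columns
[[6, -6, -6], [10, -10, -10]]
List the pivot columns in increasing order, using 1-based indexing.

1

R1 := 1/6·R1
  [  1   -1   -1 ]
  [ 10  -10  -10 ]
R2 := R2 − 10·R1
  [ 1  -1  -1 ]
  [ 0   0   0 ]
Pivot columns are the columns containing a leading 1.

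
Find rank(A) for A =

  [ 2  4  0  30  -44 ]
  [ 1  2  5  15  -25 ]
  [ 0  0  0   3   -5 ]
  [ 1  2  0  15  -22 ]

Multiply r1 by 1/2.
  [ 1  2  0  15  -22 ]
  [ 1  2  5  15  -25 ]
  [ 0  0  0   3   -5 ]
  [ 1  2  0  15  -22 ]
Subtract r1 from r2.
  [ 1  2  0  15  -22 ]
  [ 0  0  5   0   -3 ]
  [ 0  0  0   3   -5 ]
  [ 1  2  0  15  -22 ]
Subtract r1 from r4.
  [ 1  2  0  15  -22 ]
  [ 0  0  5   0   -3 ]
  [ 0  0  0   3   -5 ]
  [ 0  0  0   0    0 ]
Multiply r2 by 1/5.
  [ 1  2  0  15   -22 ]
  [ 0  0  1   0  -3/5 ]
  [ 0  0  0   3    -5 ]
  [ 0  0  0   0     0 ]
Multiply r3 by 1/3.
  [ 1  2  0  15   -22 ]
  [ 0  0  1   0  -3/5 ]
  [ 0  0  0   1  -5/3 ]
  [ 0  0  0   0     0 ]
Subtract 15 times r3 from r1.
  [ 1  2  0  0     3 ]
  [ 0  0  1  0  -3/5 ]
  [ 0  0  0  1  -5/3 ]
  [ 0  0  0  0     0 ]
The reduced form has 3 nonzero rows.

rank = 3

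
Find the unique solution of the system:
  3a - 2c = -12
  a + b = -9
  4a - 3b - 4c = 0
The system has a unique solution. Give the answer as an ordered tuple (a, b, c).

(-3, -6, 3/2)

Form the augmented matrix and row-reduce:
  [ 3   0  -2  |  -12 ]
  [ 1   1   0  |   -9 ]
  [ 4  -3  -4  |    0 ]
r1 -> 1/3·r1
  [ 1   0  -2/3  |  -4 ]
  [ 1   1     0  |  -9 ]
  [ 4  -3    -4  |   0 ]
r2 -> r2 − r1
  [ 1   0  -2/3  |  -4 ]
  [ 0   1   2/3  |  -5 ]
  [ 4  -3    -4  |   0 ]
r3 -> r3 − 4·r1
  [ 1   0  -2/3  |  -4 ]
  [ 0   1   2/3  |  -5 ]
  [ 0  -3  -4/3  |  16 ]
r3 -> r3 + 3·r2
  [ 1  0  -2/3  |  -4 ]
  [ 0  1   2/3  |  -5 ]
  [ 0  0   2/3  |   1 ]
r3 -> 3/2·r3
  [ 1  0  -2/3  |   -4 ]
  [ 0  1   2/3  |   -5 ]
  [ 0  0     1  |  3/2 ]
r2 -> r2 − 2/3·r3
  [ 1  0  -2/3  |   -4 ]
  [ 0  1     0  |   -6 ]
  [ 0  0     1  |  3/2 ]
r1 -> r1 + 2/3·r3
  [ 1  0  0  |   -3 ]
  [ 0  1  0  |   -6 ]
  [ 0  0  1  |  3/2 ]
Reading off the last column: a = -3, b = -6, c = 3/2.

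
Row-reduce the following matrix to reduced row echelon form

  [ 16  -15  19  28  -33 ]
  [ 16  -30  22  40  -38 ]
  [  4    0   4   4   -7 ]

[[1, 0, 1, 1, -7/4], [0, 1, -1/5, -4/5, 1/3], [0, 0, 0, 0, 0]]

Multiply R1 by 1/16.
Subtract 16 times R1 from R2.
Subtract 4 times R1 from R3.
Multiply R2 by -1/15.
Subtract 15/4 times R2 from R3.
Add 15/16 times R2 to R1.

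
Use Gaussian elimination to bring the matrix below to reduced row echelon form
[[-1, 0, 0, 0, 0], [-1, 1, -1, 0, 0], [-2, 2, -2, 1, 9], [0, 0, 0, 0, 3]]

R1 → -1·R1
  [  1  0   0  0  0 ]
  [ -1  1  -1  0  0 ]
  [ -2  2  -2  1  9 ]
  [  0  0   0  0  3 ]
R2 → R2 + R1
  [  1  0   0  0  0 ]
  [  0  1  -1  0  0 ]
  [ -2  2  -2  1  9 ]
  [  0  0   0  0  3 ]
R3 → R3 + 2·R1
  [ 1  0   0  0  0 ]
  [ 0  1  -1  0  0 ]
  [ 0  2  -2  1  9 ]
  [ 0  0   0  0  3 ]
R3 → R3 − 2·R2
  [ 1  0   0  0  0 ]
  [ 0  1  -1  0  0 ]
  [ 0  0   0  1  9 ]
  [ 0  0   0  0  3 ]
R4 → 1/3·R4
  [ 1  0   0  0  0 ]
  [ 0  1  -1  0  0 ]
  [ 0  0   0  1  9 ]
  [ 0  0   0  0  1 ]
R3 → R3 − 9·R4
  [ 1  0   0  0  0 ]
  [ 0  1  -1  0  0 ]
  [ 0  0   0  1  0 ]
  [ 0  0   0  0  1 ]

[[1, 0, 0, 0, 0], [0, 1, -1, 0, 0], [0, 0, 0, 1, 0], [0, 0, 0, 0, 1]]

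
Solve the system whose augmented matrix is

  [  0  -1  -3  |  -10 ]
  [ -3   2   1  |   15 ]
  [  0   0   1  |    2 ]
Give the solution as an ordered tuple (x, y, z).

R1 <-> R2
  [ -3   2   1  |   15 ]
  [  0  -1  -3  |  -10 ]
  [  0   0   1  |    2 ]
R1 ← -1/3·R1
  [ 1  -2/3  -1/3  |   -5 ]
  [ 0    -1    -3  |  -10 ]
  [ 0     0     1  |    2 ]
R2 ← -1·R2
  [ 1  -2/3  -1/3  |  -5 ]
  [ 0     1     3  |  10 ]
  [ 0     0     1  |   2 ]
R2 ← R2 − 3·R3
  [ 1  -2/3  -1/3  |  -5 ]
  [ 0     1     0  |   4 ]
  [ 0     0     1  |   2 ]
R1 ← R1 + 1/3·R3
  [ 1  -2/3  0  |  -13/3 ]
  [ 0     1  0  |      4 ]
  [ 0     0  1  |      2 ]
R1 ← R1 + 2/3·R2
  [ 1  0  0  |  -5/3 ]
  [ 0  1  0  |     4 ]
  [ 0  0  1  |     2 ]
Reading off the last column: x = -5/3, y = 4, z = 2.

(-5/3, 4, 2)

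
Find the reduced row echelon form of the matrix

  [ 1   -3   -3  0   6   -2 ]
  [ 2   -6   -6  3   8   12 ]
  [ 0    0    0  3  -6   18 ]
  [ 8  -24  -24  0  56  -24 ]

[[1, -3, -3, 0, 0, 4], [0, 0, 0, 1, 0, 4], [0, 0, 0, 0, 1, -1], [0, 0, 0, 0, 0, 0]]

r2 → r2 − 2·r1
  [ 1   -3   -3  0   6   -2 ]
  [ 0    0    0  3  -4   16 ]
  [ 0    0    0  3  -6   18 ]
  [ 8  -24  -24  0  56  -24 ]
r4 → r4 − 8·r1
  [ 1  -3  -3  0   6  -2 ]
  [ 0   0   0  3  -4  16 ]
  [ 0   0   0  3  -6  18 ]
  [ 0   0   0  0   8  -8 ]
r2 → 1/3·r2
  [ 1  -3  -3  0     6    -2 ]
  [ 0   0   0  1  -4/3  16/3 ]
  [ 0   0   0  3    -6    18 ]
  [ 0   0   0  0     8    -8 ]
r3 → r3 − 3·r2
  [ 1  -3  -3  0     6    -2 ]
  [ 0   0   0  1  -4/3  16/3 ]
  [ 0   0   0  0    -2     2 ]
  [ 0   0   0  0     8    -8 ]
r3 → -1/2·r3
  [ 1  -3  -3  0     6    -2 ]
  [ 0   0   0  1  -4/3  16/3 ]
  [ 0   0   0  0     1    -1 ]
  [ 0   0   0  0     8    -8 ]
r4 → r4 − 8·r3
  [ 1  -3  -3  0     6    -2 ]
  [ 0   0   0  1  -4/3  16/3 ]
  [ 0   0   0  0     1    -1 ]
  [ 0   0   0  0     0     0 ]
r2 → r2 + 4/3·r3
  [ 1  -3  -3  0  6  -2 ]
  [ 0   0   0  1  0   4 ]
  [ 0   0   0  0  1  -1 ]
  [ 0   0   0  0  0   0 ]
r1 → r1 − 6·r3
  [ 1  -3  -3  0  0   4 ]
  [ 0   0   0  1  0   4 ]
  [ 0   0   0  0  1  -1 ]
  [ 0   0   0  0  0   0 ]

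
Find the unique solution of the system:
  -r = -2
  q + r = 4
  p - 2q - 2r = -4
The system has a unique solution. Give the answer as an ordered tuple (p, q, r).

Form the augmented matrix and row-reduce:
  [ 0   0  -1  |  -2 ]
  [ 0   1   1  |   4 ]
  [ 1  -2  -2  |  -4 ]
ρ1 <-> ρ3
  [ 1  -2  -2  |  -4 ]
  [ 0   1   1  |   4 ]
  [ 0   0  -1  |  -2 ]
ρ3 ← -1·ρ3
  [ 1  -2  -2  |  -4 ]
  [ 0   1   1  |   4 ]
  [ 0   0   1  |   2 ]
ρ2 ← ρ2 − ρ3
  [ 1  -2  -2  |  -4 ]
  [ 0   1   0  |   2 ]
  [ 0   0   1  |   2 ]
ρ1 ← ρ1 + 2·ρ3
  [ 1  -2  0  |  0 ]
  [ 0   1  0  |  2 ]
  [ 0   0  1  |  2 ]
ρ1 ← ρ1 + 2·ρ2
  [ 1  0  0  |  4 ]
  [ 0  1  0  |  2 ]
  [ 0  0  1  |  2 ]
Reading off the last column: p = 4, q = 2, r = 2.

(4, 2, 2)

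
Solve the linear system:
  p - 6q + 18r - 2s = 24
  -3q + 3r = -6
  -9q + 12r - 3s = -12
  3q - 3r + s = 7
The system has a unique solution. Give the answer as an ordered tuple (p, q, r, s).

(2, 5, 3, 1)

Form the augmented matrix and row-reduce:
  [ 1  -6  18  -2  |   24 ]
  [ 0  -3   3   0  |   -6 ]
  [ 0  -9  12  -3  |  -12 ]
  [ 0   3  -3   1  |    7 ]
Multiply ρ2 by -1/3.
Add 9 times ρ2 to ρ3.
Subtract 3 times ρ2 from ρ4.
Multiply ρ3 by 1/3.
Add ρ4 to ρ3.
Add 2 times ρ4 to ρ1.
Add ρ3 to ρ2.
Subtract 18 times ρ3 from ρ1.
Add 6 times ρ2 to ρ1.
Reading off the last column: p = 2, q = 5, r = 3, s = 1.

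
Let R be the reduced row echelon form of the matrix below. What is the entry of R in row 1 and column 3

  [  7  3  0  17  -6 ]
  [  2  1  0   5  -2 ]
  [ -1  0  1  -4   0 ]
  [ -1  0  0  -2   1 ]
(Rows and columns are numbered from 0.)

1

R1 → 1/7·R1
  [  1  3/7  0  17/7  -6/7 ]
  [  2    1  0     5    -2 ]
  [ -1    0  1    -4     0 ]
  [ -1    0  0    -2     1 ]
R2 → R2 − 2·R1
  [  1  3/7  0  17/7  -6/7 ]
  [  0  1/7  0   1/7  -2/7 ]
  [ -1    0  1    -4     0 ]
  [ -1    0  0    -2     1 ]
R3 → R3 + R1
  [  1  3/7  0   17/7  -6/7 ]
  [  0  1/7  0    1/7  -2/7 ]
  [  0  3/7  1  -11/7  -6/7 ]
  [ -1    0  0     -2     1 ]
R4 → R4 + R1
  [ 1  3/7  0   17/7  -6/7 ]
  [ 0  1/7  0    1/7  -2/7 ]
  [ 0  3/7  1  -11/7  -6/7 ]
  [ 0  3/7  0    3/7   1/7 ]
R2 → 7·R2
  [ 1  3/7  0   17/7  -6/7 ]
  [ 0    1  0      1    -2 ]
  [ 0  3/7  1  -11/7  -6/7 ]
  [ 0  3/7  0    3/7   1/7 ]
R3 → R3 − 3/7·R2
  [ 1  3/7  0  17/7  -6/7 ]
  [ 0    1  0     1    -2 ]
  [ 0    0  1    -2     0 ]
  [ 0  3/7  0   3/7   1/7 ]
R4 → R4 − 3/7·R2
  [ 1  3/7  0  17/7  -6/7 ]
  [ 0    1  0     1    -2 ]
  [ 0    0  1    -2     0 ]
  [ 0    0  0     0     1 ]
R2 → R2 + 2·R4
  [ 1  3/7  0  17/7  -6/7 ]
  [ 0    1  0     1     0 ]
  [ 0    0  1    -2     0 ]
  [ 0    0  0     0     1 ]
R1 → R1 + 6/7·R4
  [ 1  3/7  0  17/7  0 ]
  [ 0    1  0     1  0 ]
  [ 0    0  1    -2  0 ]
  [ 0    0  0     0  1 ]
R1 → R1 − 3/7·R2
  [ 1  0  0   2  0 ]
  [ 0  1  0   1  0 ]
  [ 0  0  1  -2  0 ]
  [ 0  0  0   0  1 ]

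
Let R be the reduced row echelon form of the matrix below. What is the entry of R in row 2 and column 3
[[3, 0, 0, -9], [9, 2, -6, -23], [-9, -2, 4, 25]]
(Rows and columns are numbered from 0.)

-1

r1 -> 1/3·r1
  [  1   0   0   -3 ]
  [  9   2  -6  -23 ]
  [ -9  -2   4   25 ]
r2 -> r2 − 9·r1
  [  1   0   0  -3 ]
  [  0   2  -6   4 ]
  [ -9  -2   4  25 ]
r3 -> r3 + 9·r1
  [ 1   0   0  -3 ]
  [ 0   2  -6   4 ]
  [ 0  -2   4  -2 ]
r2 -> 1/2·r2
  [ 1   0   0  -3 ]
  [ 0   1  -3   2 ]
  [ 0  -2   4  -2 ]
r3 -> r3 + 2·r2
  [ 1  0   0  -3 ]
  [ 0  1  -3   2 ]
  [ 0  0  -2   2 ]
r3 -> -1/2·r3
  [ 1  0   0  -3 ]
  [ 0  1  -3   2 ]
  [ 0  0   1  -1 ]
r2 -> r2 + 3·r3
  [ 1  0  0  -3 ]
  [ 0  1  0  -1 ]
  [ 0  0  1  -1 ]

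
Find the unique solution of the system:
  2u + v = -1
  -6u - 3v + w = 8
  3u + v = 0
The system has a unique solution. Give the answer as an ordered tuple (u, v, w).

Form the augmented matrix and row-reduce:
  [  2   1  0  |  -1 ]
  [ -6  -3  1  |   8 ]
  [  3   1  0  |   0 ]
ρ1 -> 1/2·ρ1
  [  1  1/2  0  |  -1/2 ]
  [ -6   -3  1  |     8 ]
  [  3    1  0  |     0 ]
ρ2 -> ρ2 + 6·ρ1
  [ 1  1/2  0  |  -1/2 ]
  [ 0    0  1  |     5 ]
  [ 3    1  0  |     0 ]
ρ3 -> ρ3 − 3·ρ1
  [ 1   1/2  0  |  -1/2 ]
  [ 0     0  1  |     5 ]
  [ 0  -1/2  0  |   3/2 ]
ρ2 <-> ρ3
  [ 1   1/2  0  |  -1/2 ]
  [ 0  -1/2  0  |   3/2 ]
  [ 0     0  1  |     5 ]
ρ2 -> -2·ρ2
  [ 1  1/2  0  |  -1/2 ]
  [ 0    1  0  |    -3 ]
  [ 0    0  1  |     5 ]
ρ1 -> ρ1 − 1/2·ρ2
  [ 1  0  0  |   1 ]
  [ 0  1  0  |  -3 ]
  [ 0  0  1  |   5 ]
Reading off the last column: u = 1, v = -3, w = 5.

(1, -3, 5)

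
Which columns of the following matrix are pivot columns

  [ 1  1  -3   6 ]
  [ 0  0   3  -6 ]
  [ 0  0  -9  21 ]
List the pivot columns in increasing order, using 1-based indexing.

1, 3, 4

r2 ← 1/3·r2
r3 ← r3 + 9·r2
r3 ← 1/3·r3
r2 ← r2 + 2·r3
r1 ← r1 − 6·r3
r1 ← r1 + 3·r2
Pivot columns are the columns containing a leading 1.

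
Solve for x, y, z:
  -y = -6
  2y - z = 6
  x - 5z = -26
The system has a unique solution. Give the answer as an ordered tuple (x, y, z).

Form the augmented matrix and row-reduce:
  [ 0  -1   0  |   -6 ]
  [ 0   2  -1  |    6 ]
  [ 1   0  -5  |  -26 ]
r1 ↔ r3
  [ 1   0  -5  |  -26 ]
  [ 0   2  -1  |    6 ]
  [ 0  -1   0  |   -6 ]
r2 → 1/2·r2
  [ 1   0    -5  |  -26 ]
  [ 0   1  -1/2  |    3 ]
  [ 0  -1     0  |   -6 ]
r3 → r3 + r2
  [ 1  0    -5  |  -26 ]
  [ 0  1  -1/2  |    3 ]
  [ 0  0  -1/2  |   -3 ]
r3 → -2·r3
  [ 1  0    -5  |  -26 ]
  [ 0  1  -1/2  |    3 ]
  [ 0  0     1  |    6 ]
r2 → r2 + 1/2·r3
  [ 1  0  -5  |  -26 ]
  [ 0  1   0  |    6 ]
  [ 0  0   1  |    6 ]
r1 → r1 + 5·r3
  [ 1  0  0  |  4 ]
  [ 0  1  0  |  6 ]
  [ 0  0  1  |  6 ]
Reading off the last column: x = 4, y = 6, z = 6.

(4, 6, 6)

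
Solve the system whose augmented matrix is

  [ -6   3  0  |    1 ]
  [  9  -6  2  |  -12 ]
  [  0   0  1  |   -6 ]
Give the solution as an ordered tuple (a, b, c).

ρ1 ← -1/6·ρ1
  [ 1  -1/2  0  |  -1/6 ]
  [ 9    -6  2  |   -12 ]
  [ 0     0  1  |    -6 ]
ρ2 ← ρ2 − 9·ρ1
  [ 1  -1/2  0  |   -1/6 ]
  [ 0  -3/2  2  |  -21/2 ]
  [ 0     0  1  |     -6 ]
ρ2 ← -2/3·ρ2
  [ 1  -1/2     0  |  -1/6 ]
  [ 0     1  -4/3  |     7 ]
  [ 0     0     1  |    -6 ]
ρ2 ← ρ2 + 4/3·ρ3
  [ 1  -1/2  0  |  -1/6 ]
  [ 0     1  0  |    -1 ]
  [ 0     0  1  |    -6 ]
ρ1 ← ρ1 + 1/2·ρ2
  [ 1  0  0  |  -2/3 ]
  [ 0  1  0  |    -1 ]
  [ 0  0  1  |    -6 ]
Reading off the last column: a = -2/3, b = -1, c = -6.

(-2/3, -1, -6)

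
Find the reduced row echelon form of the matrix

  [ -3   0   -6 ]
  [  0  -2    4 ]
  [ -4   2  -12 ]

[[1, 0, 2], [0, 1, -2], [0, 0, 0]]

R1 ← -1/3·R1
  [  1   0    2 ]
  [  0  -2    4 ]
  [ -4   2  -12 ]
R3 ← R3 + 4·R1
  [ 1   0   2 ]
  [ 0  -2   4 ]
  [ 0   2  -4 ]
R2 ← -1/2·R2
  [ 1  0   2 ]
  [ 0  1  -2 ]
  [ 0  2  -4 ]
R3 ← R3 − 2·R2
  [ 1  0   2 ]
  [ 0  1  -2 ]
  [ 0  0   0 ]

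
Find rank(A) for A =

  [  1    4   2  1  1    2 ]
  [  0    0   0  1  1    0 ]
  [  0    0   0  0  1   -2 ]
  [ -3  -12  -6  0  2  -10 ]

rank = 3

ρ4 := ρ4 + 3·ρ1
ρ4 := ρ4 − 3·ρ2
ρ4 := ρ4 − 2·ρ3
ρ2 := ρ2 − ρ3
ρ1 := ρ1 − ρ3
ρ1 := ρ1 − ρ2
The reduced form has 3 nonzero rows.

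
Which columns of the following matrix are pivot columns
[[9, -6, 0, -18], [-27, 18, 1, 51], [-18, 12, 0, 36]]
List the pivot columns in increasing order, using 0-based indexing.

0, 2

R1 := 1/9·R1
  [   1  -2/3  0  -2 ]
  [ -27    18  1  51 ]
  [ -18    12  0  36 ]
R2 := R2 + 27·R1
  [   1  -2/3  0  -2 ]
  [   0     0  1  -3 ]
  [ -18    12  0  36 ]
R3 := R3 + 18·R1
  [ 1  -2/3  0  -2 ]
  [ 0     0  1  -3 ]
  [ 0     0  0   0 ]
Pivot columns are the columns containing a leading 1.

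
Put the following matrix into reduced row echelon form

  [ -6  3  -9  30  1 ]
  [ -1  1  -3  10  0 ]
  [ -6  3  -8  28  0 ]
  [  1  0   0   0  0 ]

[[1, 0, 0, 0, 0], [0, 1, 0, 4, 0], [0, 0, 1, -2, 0], [0, 0, 0, 0, 1]]

ρ1 → -1/6·ρ1
  [  1  -1/2  3/2  -5  -1/6 ]
  [ -1     1   -3  10     0 ]
  [ -6     3   -8  28     0 ]
  [  1     0    0   0     0 ]
ρ2 → ρ2 + ρ1
  [  1  -1/2   3/2  -5  -1/6 ]
  [  0   1/2  -3/2   5  -1/6 ]
  [ -6     3    -8  28     0 ]
  [  1     0     0   0     0 ]
ρ3 → ρ3 + 6·ρ1
  [ 1  -1/2   3/2  -5  -1/6 ]
  [ 0   1/2  -3/2   5  -1/6 ]
  [ 0     0     1  -2    -1 ]
  [ 1     0     0   0     0 ]
ρ4 → ρ4 − ρ1
  [ 1  -1/2   3/2  -5  -1/6 ]
  [ 0   1/2  -3/2   5  -1/6 ]
  [ 0     0     1  -2    -1 ]
  [ 0   1/2  -3/2   5   1/6 ]
ρ2 → 2·ρ2
  [ 1  -1/2   3/2  -5  -1/6 ]
  [ 0     1    -3  10  -1/3 ]
  [ 0     0     1  -2    -1 ]
  [ 0   1/2  -3/2   5   1/6 ]
ρ4 → ρ4 − 1/2·ρ2
  [ 1  -1/2  3/2  -5  -1/6 ]
  [ 0     1   -3  10  -1/3 ]
  [ 0     0    1  -2    -1 ]
  [ 0     0    0   0   1/3 ]
ρ4 → 3·ρ4
  [ 1  -1/2  3/2  -5  -1/6 ]
  [ 0     1   -3  10  -1/3 ]
  [ 0     0    1  -2    -1 ]
  [ 0     0    0   0     1 ]
ρ3 → ρ3 + ρ4
  [ 1  -1/2  3/2  -5  -1/6 ]
  [ 0     1   -3  10  -1/3 ]
  [ 0     0    1  -2     0 ]
  [ 0     0    0   0     1 ]
ρ2 → ρ2 + 1/3·ρ4
  [ 1  -1/2  3/2  -5  -1/6 ]
  [ 0     1   -3  10     0 ]
  [ 0     0    1  -2     0 ]
  [ 0     0    0   0     1 ]
ρ1 → ρ1 + 1/6·ρ4
  [ 1  -1/2  3/2  -5  0 ]
  [ 0     1   -3  10  0 ]
  [ 0     0    1  -2  0 ]
  [ 0     0    0   0  1 ]
ρ2 → ρ2 + 3·ρ3
  [ 1  -1/2  3/2  -5  0 ]
  [ 0     1    0   4  0 ]
  [ 0     0    1  -2  0 ]
  [ 0     0    0   0  1 ]
ρ1 → ρ1 − 3/2·ρ3
  [ 1  -1/2  0  -2  0 ]
  [ 0     1  0   4  0 ]
  [ 0     0  1  -2  0 ]
  [ 0     0  0   0  1 ]
ρ1 → ρ1 + 1/2·ρ2
  [ 1  0  0   0  0 ]
  [ 0  1  0   4  0 ]
  [ 0  0  1  -2  0 ]
  [ 0  0  0   0  1 ]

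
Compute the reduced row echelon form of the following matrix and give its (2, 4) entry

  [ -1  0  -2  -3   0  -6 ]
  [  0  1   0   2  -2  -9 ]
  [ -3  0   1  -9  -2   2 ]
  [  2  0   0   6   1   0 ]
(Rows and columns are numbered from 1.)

2

R1 ← -1·R1
  [  1  0  2   3   0   6 ]
  [  0  1  0   2  -2  -9 ]
  [ -3  0  1  -9  -2   2 ]
  [  2  0  0   6   1   0 ]
R3 ← R3 + 3·R1
  [ 1  0  2  3   0   6 ]
  [ 0  1  0  2  -2  -9 ]
  [ 0  0  7  0  -2  20 ]
  [ 2  0  0  6   1   0 ]
R4 ← R4 − 2·R1
  [ 1  0   2  3   0    6 ]
  [ 0  1   0  2  -2   -9 ]
  [ 0  0   7  0  -2   20 ]
  [ 0  0  -4  0   1  -12 ]
R3 ← 1/7·R3
  [ 1  0   2  3     0     6 ]
  [ 0  1   0  2    -2    -9 ]
  [ 0  0   1  0  -2/7  20/7 ]
  [ 0  0  -4  0     1   -12 ]
R4 ← R4 + 4·R3
  [ 1  0  2  3     0     6 ]
  [ 0  1  0  2    -2    -9 ]
  [ 0  0  1  0  -2/7  20/7 ]
  [ 0  0  0  0  -1/7  -4/7 ]
R4 ← -7·R4
  [ 1  0  2  3     0     6 ]
  [ 0  1  0  2    -2    -9 ]
  [ 0  0  1  0  -2/7  20/7 ]
  [ 0  0  0  0     1     4 ]
R3 ← R3 + 2/7·R4
  [ 1  0  2  3   0   6 ]
  [ 0  1  0  2  -2  -9 ]
  [ 0  0  1  0   0   4 ]
  [ 0  0  0  0   1   4 ]
R2 ← R2 + 2·R4
  [ 1  0  2  3  0   6 ]
  [ 0  1  0  2  0  -1 ]
  [ 0  0  1  0  0   4 ]
  [ 0  0  0  0  1   4 ]
R1 ← R1 − 2·R3
  [ 1  0  0  3  0  -2 ]
  [ 0  1  0  2  0  -1 ]
  [ 0  0  1  0  0   4 ]
  [ 0  0  0  0  1   4 ]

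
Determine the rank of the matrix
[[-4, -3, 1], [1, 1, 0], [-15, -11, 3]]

rank = 3

Multiply r1 by -1/4.
  [   1  3/4  -1/4 ]
  [   1    1     0 ]
  [ -15  -11     3 ]
Subtract r1 from r2.
  [   1  3/4  -1/4 ]
  [   0  1/4   1/4 ]
  [ -15  -11     3 ]
Add 15 times r1 to r3.
  [ 1  3/4  -1/4 ]
  [ 0  1/4   1/4 ]
  [ 0  1/4  -3/4 ]
Multiply r2 by 4.
  [ 1  3/4  -1/4 ]
  [ 0    1     1 ]
  [ 0  1/4  -3/4 ]
Subtract 1/4 times r2 from r3.
  [ 1  3/4  -1/4 ]
  [ 0    1     1 ]
  [ 0    0    -1 ]
Multiply r3 by -1.
  [ 1  3/4  -1/4 ]
  [ 0    1     1 ]
  [ 0    0     1 ]
Subtract r3 from r2.
  [ 1  3/4  -1/4 ]
  [ 0    1     0 ]
  [ 0    0     1 ]
Add 1/4 times r3 to r1.
  [ 1  3/4  0 ]
  [ 0    1  0 ]
  [ 0    0  1 ]
Subtract 3/4 times r2 from r1.
  [ 1  0  0 ]
  [ 0  1  0 ]
  [ 0  0  1 ]
The reduced form has 3 nonzero rows.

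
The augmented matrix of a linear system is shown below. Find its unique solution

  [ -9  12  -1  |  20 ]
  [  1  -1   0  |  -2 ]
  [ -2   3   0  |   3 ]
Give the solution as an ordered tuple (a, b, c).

(-3, -1, -5)

R1 := -1/9·R1
  [  1  -4/3  1/9  |  -20/9 ]
  [  1    -1    0  |     -2 ]
  [ -2     3    0  |      3 ]
R2 := R2 − R1
  [  1  -4/3   1/9  |  -20/9 ]
  [  0   1/3  -1/9  |    2/9 ]
  [ -2     3     0  |      3 ]
R3 := R3 + 2·R1
  [ 1  -4/3   1/9  |  -20/9 ]
  [ 0   1/3  -1/9  |    2/9 ]
  [ 0   1/3   2/9  |  -13/9 ]
R2 := 3·R2
  [ 1  -4/3   1/9  |  -20/9 ]
  [ 0     1  -1/3  |    2/3 ]
  [ 0   1/3   2/9  |  -13/9 ]
R3 := R3 − 1/3·R2
  [ 1  -4/3   1/9  |  -20/9 ]
  [ 0     1  -1/3  |    2/3 ]
  [ 0     0   1/3  |   -5/3 ]
R3 := 3·R3
  [ 1  -4/3   1/9  |  -20/9 ]
  [ 0     1  -1/3  |    2/3 ]
  [ 0     0     1  |     -5 ]
R2 := R2 + 1/3·R3
  [ 1  -4/3  1/9  |  -20/9 ]
  [ 0     1    0  |     -1 ]
  [ 0     0    1  |     -5 ]
R1 := R1 − 1/9·R3
  [ 1  -4/3  0  |  -5/3 ]
  [ 0     1  0  |    -1 ]
  [ 0     0  1  |    -5 ]
R1 := R1 + 4/3·R2
  [ 1  0  0  |  -3 ]
  [ 0  1  0  |  -1 ]
  [ 0  0  1  |  -5 ]
Reading off the last column: a = -3, b = -1, c = -5.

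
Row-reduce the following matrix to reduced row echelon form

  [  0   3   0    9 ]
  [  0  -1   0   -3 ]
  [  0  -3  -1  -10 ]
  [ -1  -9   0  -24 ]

[[1, 0, 0, -3], [0, 1, 0, 3], [0, 0, 1, 1], [0, 0, 0, 0]]

r1 <-> r4
  [ -1  -9   0  -24 ]
  [  0  -1   0   -3 ]
  [  0  -3  -1  -10 ]
  [  0   3   0    9 ]
r1 ← -1·r1
  [ 1   9   0   24 ]
  [ 0  -1   0   -3 ]
  [ 0  -3  -1  -10 ]
  [ 0   3   0    9 ]
r2 ← -1·r2
  [ 1   9   0   24 ]
  [ 0   1   0    3 ]
  [ 0  -3  -1  -10 ]
  [ 0   3   0    9 ]
r3 ← r3 + 3·r2
  [ 1  9   0  24 ]
  [ 0  1   0   3 ]
  [ 0  0  -1  -1 ]
  [ 0  3   0   9 ]
r4 ← r4 − 3·r2
  [ 1  9   0  24 ]
  [ 0  1   0   3 ]
  [ 0  0  -1  -1 ]
  [ 0  0   0   0 ]
r3 ← -1·r3
  [ 1  9  0  24 ]
  [ 0  1  0   3 ]
  [ 0  0  1   1 ]
  [ 0  0  0   0 ]
r1 ← r1 − 9·r2
  [ 1  0  0  -3 ]
  [ 0  1  0   3 ]
  [ 0  0  1   1 ]
  [ 0  0  0   0 ]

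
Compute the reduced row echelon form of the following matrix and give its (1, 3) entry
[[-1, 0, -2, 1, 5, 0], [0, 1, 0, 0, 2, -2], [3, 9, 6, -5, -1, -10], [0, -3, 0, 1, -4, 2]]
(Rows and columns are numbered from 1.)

2

ρ1 ← -1·ρ1
  [ 1   0  2  -1  -5    0 ]
  [ 0   1  0   0   2   -2 ]
  [ 3   9  6  -5  -1  -10 ]
  [ 0  -3  0   1  -4    2 ]
ρ3 ← ρ3 − 3·ρ1
  [ 1   0  2  -1  -5    0 ]
  [ 0   1  0   0   2   -2 ]
  [ 0   9  0  -2  14  -10 ]
  [ 0  -3  0   1  -4    2 ]
ρ3 ← ρ3 − 9·ρ2
  [ 1   0  2  -1  -5   0 ]
  [ 0   1  0   0   2  -2 ]
  [ 0   0  0  -2  -4   8 ]
  [ 0  -3  0   1  -4   2 ]
ρ4 ← ρ4 + 3·ρ2
  [ 1  0  2  -1  -5   0 ]
  [ 0  1  0   0   2  -2 ]
  [ 0  0  0  -2  -4   8 ]
  [ 0  0  0   1   2  -4 ]
ρ3 ← -1/2·ρ3
  [ 1  0  2  -1  -5   0 ]
  [ 0  1  0   0   2  -2 ]
  [ 0  0  0   1   2  -4 ]
  [ 0  0  0   1   2  -4 ]
ρ4 ← ρ4 − ρ3
  [ 1  0  2  -1  -5   0 ]
  [ 0  1  0   0   2  -2 ]
  [ 0  0  0   1   2  -4 ]
  [ 0  0  0   0   0   0 ]
ρ1 ← ρ1 + ρ3
  [ 1  0  2  0  -3  -4 ]
  [ 0  1  0  0   2  -2 ]
  [ 0  0  0  1   2  -4 ]
  [ 0  0  0  0   0   0 ]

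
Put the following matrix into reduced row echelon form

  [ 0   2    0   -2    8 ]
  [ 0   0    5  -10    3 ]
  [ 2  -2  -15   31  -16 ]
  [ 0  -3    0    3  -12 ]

ρ1 ↔ ρ3
  [ 2  -2  -15   31  -16 ]
  [ 0   0    5  -10    3 ]
  [ 0   2    0   -2    8 ]
  [ 0  -3    0    3  -12 ]
ρ1 → 1/2·ρ1
  [ 1  -1  -15/2  31/2   -8 ]
  [ 0   0      5   -10    3 ]
  [ 0   2      0    -2    8 ]
  [ 0  -3      0     3  -12 ]
ρ2 ↔ ρ3
  [ 1  -1  -15/2  31/2   -8 ]
  [ 0   2      0    -2    8 ]
  [ 0   0      5   -10    3 ]
  [ 0  -3      0     3  -12 ]
ρ2 → 1/2·ρ2
  [ 1  -1  -15/2  31/2   -8 ]
  [ 0   1      0    -1    4 ]
  [ 0   0      5   -10    3 ]
  [ 0  -3      0     3  -12 ]
ρ4 → ρ4 + 3·ρ2
  [ 1  -1  -15/2  31/2  -8 ]
  [ 0   1      0    -1   4 ]
  [ 0   0      5   -10   3 ]
  [ 0   0      0     0   0 ]
ρ3 → 1/5·ρ3
  [ 1  -1  -15/2  31/2   -8 ]
  [ 0   1      0    -1    4 ]
  [ 0   0      1    -2  3/5 ]
  [ 0   0      0     0    0 ]
ρ1 → ρ1 + 15/2·ρ3
  [ 1  -1  0  1/2  -7/2 ]
  [ 0   1  0   -1     4 ]
  [ 0   0  1   -2   3/5 ]
  [ 0   0  0    0     0 ]
ρ1 → ρ1 + ρ2
  [ 1  0  0  -1/2  1/2 ]
  [ 0  1  0    -1    4 ]
  [ 0  0  1    -2  3/5 ]
  [ 0  0  0     0    0 ]

[[1, 0, 0, -1/2, 1/2], [0, 1, 0, -1, 4], [0, 0, 1, -2, 3/5], [0, 0, 0, 0, 0]]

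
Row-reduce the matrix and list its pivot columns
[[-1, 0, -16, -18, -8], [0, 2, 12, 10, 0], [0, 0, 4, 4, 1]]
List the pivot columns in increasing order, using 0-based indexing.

0, 1, 2

ρ1 -> -1·ρ1
  [ 1  0  16  18  8 ]
  [ 0  2  12  10  0 ]
  [ 0  0   4   4  1 ]
ρ2 -> 1/2·ρ2
  [ 1  0  16  18  8 ]
  [ 0  1   6   5  0 ]
  [ 0  0   4   4  1 ]
ρ3 -> 1/4·ρ3
  [ 1  0  16  18    8 ]
  [ 0  1   6   5    0 ]
  [ 0  0   1   1  1/4 ]
ρ2 -> ρ2 − 6·ρ3
  [ 1  0  16  18     8 ]
  [ 0  1   0  -1  -3/2 ]
  [ 0  0   1   1   1/4 ]
ρ1 -> ρ1 − 16·ρ3
  [ 1  0  0   2     4 ]
  [ 0  1  0  -1  -3/2 ]
  [ 0  0  1   1   1/4 ]
Pivot columns are the columns containing a leading 1.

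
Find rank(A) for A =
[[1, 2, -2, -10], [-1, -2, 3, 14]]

R2 -> R2 + R1
  [ 1  2  -2  -10 ]
  [ 0  0   1    4 ]
R1 -> R1 + 2·R2
  [ 1  2  0  -2 ]
  [ 0  0  1   4 ]
The reduced form has 2 nonzero rows.

rank = 2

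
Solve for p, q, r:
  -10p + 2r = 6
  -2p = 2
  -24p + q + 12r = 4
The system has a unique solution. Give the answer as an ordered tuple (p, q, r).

Form the augmented matrix and row-reduce:
  [ -10  0   2  |  6 ]
  [  -2  0   0  |  2 ]
  [ -24  1  12  |  4 ]
Multiply R1 by -1/10.
  [   1  0  -1/5  |  -3/5 ]
  [  -2  0     0  |     2 ]
  [ -24  1    12  |     4 ]
Add 2 times R1 to R2.
  [   1  0  -1/5  |  -3/5 ]
  [   0  0  -2/5  |   4/5 ]
  [ -24  1    12  |     4 ]
Add 24 times R1 to R3.
  [ 1  0  -1/5  |   -3/5 ]
  [ 0  0  -2/5  |    4/5 ]
  [ 0  1  36/5  |  -52/5 ]
Swap R2 and R3.
  [ 1  0  -1/5  |   -3/5 ]
  [ 0  1  36/5  |  -52/5 ]
  [ 0  0  -2/5  |    4/5 ]
Multiply R3 by -5/2.
  [ 1  0  -1/5  |   -3/5 ]
  [ 0  1  36/5  |  -52/5 ]
  [ 0  0     1  |     -2 ]
Subtract 36/5 times R3 from R2.
  [ 1  0  -1/5  |  -3/5 ]
  [ 0  1     0  |     4 ]
  [ 0  0     1  |    -2 ]
Add 1/5 times R3 to R1.
  [ 1  0  0  |  -1 ]
  [ 0  1  0  |   4 ]
  [ 0  0  1  |  -2 ]
Reading off the last column: p = -1, q = 4, r = -2.

(-1, 4, -2)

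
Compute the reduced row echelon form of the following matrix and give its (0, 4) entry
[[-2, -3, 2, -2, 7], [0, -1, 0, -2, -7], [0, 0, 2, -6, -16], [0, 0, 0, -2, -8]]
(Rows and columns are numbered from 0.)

-2

R1 := -1/2·R1
  [ 1  3/2  -1   1  -7/2 ]
  [ 0   -1   0  -2    -7 ]
  [ 0    0   2  -6   -16 ]
  [ 0    0   0  -2    -8 ]
R2 := -1·R2
  [ 1  3/2  -1   1  -7/2 ]
  [ 0    1   0   2     7 ]
  [ 0    0   2  -6   -16 ]
  [ 0    0   0  -2    -8 ]
R3 := 1/2·R3
  [ 1  3/2  -1   1  -7/2 ]
  [ 0    1   0   2     7 ]
  [ 0    0   1  -3    -8 ]
  [ 0    0   0  -2    -8 ]
R4 := -1/2·R4
  [ 1  3/2  -1   1  -7/2 ]
  [ 0    1   0   2     7 ]
  [ 0    0   1  -3    -8 ]
  [ 0    0   0   1     4 ]
R3 := R3 + 3·R4
  [ 1  3/2  -1  1  -7/2 ]
  [ 0    1   0  2     7 ]
  [ 0    0   1  0     4 ]
  [ 0    0   0  1     4 ]
R2 := R2 − 2·R4
  [ 1  3/2  -1  1  -7/2 ]
  [ 0    1   0  0    -1 ]
  [ 0    0   1  0     4 ]
  [ 0    0   0  1     4 ]
R1 := R1 − R4
  [ 1  3/2  -1  0  -15/2 ]
  [ 0    1   0  0     -1 ]
  [ 0    0   1  0      4 ]
  [ 0    0   0  1      4 ]
R1 := R1 + R3
  [ 1  3/2  0  0  -7/2 ]
  [ 0    1  0  0    -1 ]
  [ 0    0  1  0     4 ]
  [ 0    0  0  1     4 ]
R1 := R1 − 3/2·R2
  [ 1  0  0  0  -2 ]
  [ 0  1  0  0  -1 ]
  [ 0  0  1  0   4 ]
  [ 0  0  0  1   4 ]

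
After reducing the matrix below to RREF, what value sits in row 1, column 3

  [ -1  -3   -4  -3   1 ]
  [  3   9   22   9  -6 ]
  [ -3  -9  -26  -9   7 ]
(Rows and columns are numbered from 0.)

0

ρ1 → -1·ρ1
  [  1   3    4   3  -1 ]
  [  3   9   22   9  -6 ]
  [ -3  -9  -26  -9   7 ]
ρ2 → ρ2 − 3·ρ1
  [  1   3    4   3  -1 ]
  [  0   0   10   0  -3 ]
  [ -3  -9  -26  -9   7 ]
ρ3 → ρ3 + 3·ρ1
  [ 1  3    4  3  -1 ]
  [ 0  0   10  0  -3 ]
  [ 0  0  -14  0   4 ]
ρ2 → 1/10·ρ2
  [ 1  3    4  3     -1 ]
  [ 0  0    1  0  -3/10 ]
  [ 0  0  -14  0      4 ]
ρ3 → ρ3 + 14·ρ2
  [ 1  3  4  3     -1 ]
  [ 0  0  1  0  -3/10 ]
  [ 0  0  0  0   -1/5 ]
ρ3 → -5·ρ3
  [ 1  3  4  3     -1 ]
  [ 0  0  1  0  -3/10 ]
  [ 0  0  0  0      1 ]
ρ2 → ρ2 + 3/10·ρ3
  [ 1  3  4  3  -1 ]
  [ 0  0  1  0   0 ]
  [ 0  0  0  0   1 ]
ρ1 → ρ1 + ρ3
  [ 1  3  4  3  0 ]
  [ 0  0  1  0  0 ]
  [ 0  0  0  0  1 ]
ρ1 → ρ1 − 4·ρ2
  [ 1  3  0  3  0 ]
  [ 0  0  1  0  0 ]
  [ 0  0  0  0  1 ]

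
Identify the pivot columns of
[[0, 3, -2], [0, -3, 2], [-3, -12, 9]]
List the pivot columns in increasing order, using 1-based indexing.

1, 2

R1 <-> R3
R1 ← -1/3·R1
R2 ← -1/3·R2
R3 ← R3 − 3·R2
R1 ← R1 − 4·R2
Pivot columns are the columns containing a leading 1.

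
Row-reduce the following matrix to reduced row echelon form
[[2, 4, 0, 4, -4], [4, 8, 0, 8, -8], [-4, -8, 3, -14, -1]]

ρ1 ← 1/2·ρ1
ρ2 ← ρ2 − 4·ρ1
ρ3 ← ρ3 + 4·ρ1
ρ2 ↔ ρ3
ρ2 ← 1/3·ρ2

[[1, 2, 0, 2, -2], [0, 0, 1, -2, -3], [0, 0, 0, 0, 0]]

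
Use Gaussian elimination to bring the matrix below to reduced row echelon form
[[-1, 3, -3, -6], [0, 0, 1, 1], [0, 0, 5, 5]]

R1 := -1·R1
R3 := R3 − 5·R2
R1 := R1 − 3·R2

[[1, -3, 0, 3], [0, 0, 1, 1], [0, 0, 0, 0]]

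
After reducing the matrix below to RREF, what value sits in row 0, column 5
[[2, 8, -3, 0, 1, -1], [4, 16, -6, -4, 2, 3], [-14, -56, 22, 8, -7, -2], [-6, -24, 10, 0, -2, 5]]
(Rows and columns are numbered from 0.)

1/2

R1 → 1/2·R1
  [   1    4  -3/2   0  1/2  -1/2 ]
  [   4   16    -6  -4    2     3 ]
  [ -14  -56    22   8   -7    -2 ]
  [  -6  -24    10   0   -2     5 ]
R2 → R2 − 4·R1
  [   1    4  -3/2   0  1/2  -1/2 ]
  [   0    0     0  -4    0     5 ]
  [ -14  -56    22   8   -7    -2 ]
  [  -6  -24    10   0   -2     5 ]
R3 → R3 + 14·R1
  [  1    4  -3/2   0  1/2  -1/2 ]
  [  0    0     0  -4    0     5 ]
  [  0    0     1   8    0    -9 ]
  [ -6  -24    10   0   -2     5 ]
R4 → R4 + 6·R1
  [ 1  4  -3/2   0  1/2  -1/2 ]
  [ 0  0     0  -4    0     5 ]
  [ 0  0     1   8    0    -9 ]
  [ 0  0     1   0    1     2 ]
R2 ↔ R3
  [ 1  4  -3/2   0  1/2  -1/2 ]
  [ 0  0     1   8    0    -9 ]
  [ 0  0     0  -4    0     5 ]
  [ 0  0     1   0    1     2 ]
R4 → R4 − R2
  [ 1  4  -3/2   0  1/2  -1/2 ]
  [ 0  0     1   8    0    -9 ]
  [ 0  0     0  -4    0     5 ]
  [ 0  0     0  -8    1    11 ]
R3 → -1/4·R3
  [ 1  4  -3/2   0  1/2  -1/2 ]
  [ 0  0     1   8    0    -9 ]
  [ 0  0     0   1    0  -5/4 ]
  [ 0  0     0  -8    1    11 ]
R4 → R4 + 8·R3
  [ 1  4  -3/2  0  1/2  -1/2 ]
  [ 0  0     1  8    0    -9 ]
  [ 0  0     0  1    0  -5/4 ]
  [ 0  0     0  0    1     1 ]
R1 → R1 − 1/2·R4
  [ 1  4  -3/2  0  0    -1 ]
  [ 0  0     1  8  0    -9 ]
  [ 0  0     0  1  0  -5/4 ]
  [ 0  0     0  0  1     1 ]
R2 → R2 − 8·R3
  [ 1  4  -3/2  0  0    -1 ]
  [ 0  0     1  0  0     1 ]
  [ 0  0     0  1  0  -5/4 ]
  [ 0  0     0  0  1     1 ]
R1 → R1 + 3/2·R2
  [ 1  4  0  0  0   1/2 ]
  [ 0  0  1  0  0     1 ]
  [ 0  0  0  1  0  -5/4 ]
  [ 0  0  0  0  1     1 ]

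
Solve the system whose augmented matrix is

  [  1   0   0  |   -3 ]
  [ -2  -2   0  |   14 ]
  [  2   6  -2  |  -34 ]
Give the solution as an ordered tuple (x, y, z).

r2 → r2 + 2·r1
  [ 1   0   0  |   -3 ]
  [ 0  -2   0  |    8 ]
  [ 2   6  -2  |  -34 ]
r3 → r3 − 2·r1
  [ 1   0   0  |   -3 ]
  [ 0  -2   0  |    8 ]
  [ 0   6  -2  |  -28 ]
r2 → -1/2·r2
  [ 1  0   0  |   -3 ]
  [ 0  1   0  |   -4 ]
  [ 0  6  -2  |  -28 ]
r3 → r3 − 6·r2
  [ 1  0   0  |  -3 ]
  [ 0  1   0  |  -4 ]
  [ 0  0  -2  |  -4 ]
r3 → -1/2·r3
  [ 1  0  0  |  -3 ]
  [ 0  1  0  |  -4 ]
  [ 0  0  1  |   2 ]
Reading off the last column: x = -3, y = -4, z = 2.

(-3, -4, 2)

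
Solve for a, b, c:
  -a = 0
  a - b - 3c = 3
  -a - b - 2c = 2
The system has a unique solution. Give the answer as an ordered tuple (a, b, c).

Form the augmented matrix and row-reduce:
  [ -1   0   0  |  0 ]
  [  1  -1  -3  |  3 ]
  [ -1  -1  -2  |  2 ]
R1 → -1·R1
  [  1   0   0  |  0 ]
  [  1  -1  -3  |  3 ]
  [ -1  -1  -2  |  2 ]
R2 → R2 − R1
  [  1   0   0  |  0 ]
  [  0  -1  -3  |  3 ]
  [ -1  -1  -2  |  2 ]
R3 → R3 + R1
  [ 1   0   0  |  0 ]
  [ 0  -1  -3  |  3 ]
  [ 0  -1  -2  |  2 ]
R2 → -1·R2
  [ 1   0   0  |   0 ]
  [ 0   1   3  |  -3 ]
  [ 0  -1  -2  |   2 ]
R3 → R3 + R2
  [ 1  0  0  |   0 ]
  [ 0  1  3  |  -3 ]
  [ 0  0  1  |  -1 ]
R2 → R2 − 3·R3
  [ 1  0  0  |   0 ]
  [ 0  1  0  |   0 ]
  [ 0  0  1  |  -1 ]
Reading off the last column: a = 0, b = 0, c = -1.

(0, 0, -1)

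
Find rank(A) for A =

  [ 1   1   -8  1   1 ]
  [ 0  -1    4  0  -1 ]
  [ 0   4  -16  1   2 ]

R2 := -1·R2
  [ 1  1   -8  1  1 ]
  [ 0  1   -4  0  1 ]
  [ 0  4  -16  1  2 ]
R3 := R3 − 4·R2
  [ 1  1  -8  1   1 ]
  [ 0  1  -4  0   1 ]
  [ 0  0   0  1  -2 ]
R1 := R1 − R3
  [ 1  1  -8  0   3 ]
  [ 0  1  -4  0   1 ]
  [ 0  0   0  1  -2 ]
R1 := R1 − R2
  [ 1  0  -4  0   2 ]
  [ 0  1  -4  0   1 ]
  [ 0  0   0  1  -2 ]
The reduced form has 3 nonzero rows.

rank = 3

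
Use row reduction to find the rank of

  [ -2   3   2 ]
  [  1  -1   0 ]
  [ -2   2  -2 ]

rank = 3

R1 → -1/2·R1
  [  1  -3/2  -1 ]
  [  1    -1   0 ]
  [ -2     2  -2 ]
R2 → R2 − R1
  [  1  -3/2  -1 ]
  [  0   1/2   1 ]
  [ -2     2  -2 ]
R3 → R3 + 2·R1
  [ 1  -3/2  -1 ]
  [ 0   1/2   1 ]
  [ 0    -1  -4 ]
R2 → 2·R2
  [ 1  -3/2  -1 ]
  [ 0     1   2 ]
  [ 0    -1  -4 ]
R3 → R3 + R2
  [ 1  -3/2  -1 ]
  [ 0     1   2 ]
  [ 0     0  -2 ]
R3 → -1/2·R3
  [ 1  -3/2  -1 ]
  [ 0     1   2 ]
  [ 0     0   1 ]
R2 → R2 − 2·R3
  [ 1  -3/2  -1 ]
  [ 0     1   0 ]
  [ 0     0   1 ]
R1 → R1 + R3
  [ 1  -3/2  0 ]
  [ 0     1  0 ]
  [ 0     0  1 ]
R1 → R1 + 3/2·R2
  [ 1  0  0 ]
  [ 0  1  0 ]
  [ 0  0  1 ]
The reduced form has 3 nonzero rows.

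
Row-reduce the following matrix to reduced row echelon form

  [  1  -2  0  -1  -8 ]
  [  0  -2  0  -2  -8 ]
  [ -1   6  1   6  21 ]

[[1, 0, 0, 1, 0], [0, 1, 0, 1, 4], [0, 0, 1, 1, -3]]

ρ3 → ρ3 + ρ1
ρ2 → -1/2·ρ2
ρ3 → ρ3 − 4·ρ2
ρ1 → ρ1 + 2·ρ2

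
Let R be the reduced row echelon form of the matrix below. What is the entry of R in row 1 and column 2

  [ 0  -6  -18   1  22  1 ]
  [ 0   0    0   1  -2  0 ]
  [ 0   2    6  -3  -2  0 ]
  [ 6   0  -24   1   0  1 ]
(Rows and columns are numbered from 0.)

r1 ↔ r4
  [ 6   0  -24   1   0  1 ]
  [ 0   0    0   1  -2  0 ]
  [ 0   2    6  -3  -2  0 ]
  [ 0  -6  -18   1  22  1 ]
r1 := 1/6·r1
  [ 1   0   -4  1/6   0  1/6 ]
  [ 0   0    0    1  -2    0 ]
  [ 0   2    6   -3  -2    0 ]
  [ 0  -6  -18    1  22    1 ]
r2 ↔ r3
  [ 1   0   -4  1/6   0  1/6 ]
  [ 0   2    6   -3  -2    0 ]
  [ 0   0    0    1  -2    0 ]
  [ 0  -6  -18    1  22    1 ]
r2 := 1/2·r2
  [ 1   0   -4   1/6   0  1/6 ]
  [ 0   1    3  -3/2  -1    0 ]
  [ 0   0    0     1  -2    0 ]
  [ 0  -6  -18     1  22    1 ]
r4 := r4 + 6·r2
  [ 1  0  -4   1/6   0  1/6 ]
  [ 0  1   3  -3/2  -1    0 ]
  [ 0  0   0     1  -2    0 ]
  [ 0  0   0    -8  16    1 ]
r4 := r4 + 8·r3
  [ 1  0  -4   1/6   0  1/6 ]
  [ 0  1   3  -3/2  -1    0 ]
  [ 0  0   0     1  -2    0 ]
  [ 0  0   0     0   0    1 ]
r1 := r1 − 1/6·r4
  [ 1  0  -4   1/6   0  0 ]
  [ 0  1   3  -3/2  -1  0 ]
  [ 0  0   0     1  -2  0 ]
  [ 0  0   0     0   0  1 ]
r2 := r2 + 3/2·r3
  [ 1  0  -4  1/6   0  0 ]
  [ 0  1   3    0  -4  0 ]
  [ 0  0   0    1  -2  0 ]
  [ 0  0   0    0   0  1 ]
r1 := r1 − 1/6·r3
  [ 1  0  -4  0  1/3  0 ]
  [ 0  1   3  0   -4  0 ]
  [ 0  0   0  1   -2  0 ]
  [ 0  0   0  0    0  1 ]

3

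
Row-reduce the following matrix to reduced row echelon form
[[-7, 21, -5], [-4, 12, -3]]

r1 ← -1/7·r1
r2 ← r2 + 4·r1
r2 ← -7·r2
r1 ← r1 − 5/7·r2

[[1, -3, 0], [0, 0, 1]]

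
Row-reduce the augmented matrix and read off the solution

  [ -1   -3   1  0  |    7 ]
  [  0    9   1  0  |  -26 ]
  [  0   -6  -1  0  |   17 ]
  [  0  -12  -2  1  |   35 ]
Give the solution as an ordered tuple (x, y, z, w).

(3, -3, 1, 1)

Multiply r1 by -1.
  [ 1    3  -1  0  |   -7 ]
  [ 0    9   1  0  |  -26 ]
  [ 0   -6  -1  0  |   17 ]
  [ 0  -12  -2  1  |   35 ]
Multiply r2 by 1/9.
  [ 1    3   -1  0  |     -7 ]
  [ 0    1  1/9  0  |  -26/9 ]
  [ 0   -6   -1  0  |     17 ]
  [ 0  -12   -2  1  |     35 ]
Add 6 times r2 to r3.
  [ 1    3    -1  0  |     -7 ]
  [ 0    1   1/9  0  |  -26/9 ]
  [ 0    0  -1/3  0  |   -1/3 ]
  [ 0  -12    -2  1  |     35 ]
Add 12 times r2 to r4.
  [ 1  3    -1  0  |     -7 ]
  [ 0  1   1/9  0  |  -26/9 ]
  [ 0  0  -1/3  0  |   -1/3 ]
  [ 0  0  -2/3  1  |    1/3 ]
Multiply r3 by -3.
  [ 1  3    -1  0  |     -7 ]
  [ 0  1   1/9  0  |  -26/9 ]
  [ 0  0     1  0  |      1 ]
  [ 0  0  -2/3  1  |    1/3 ]
Add 2/3 times r3 to r4.
  [ 1  3   -1  0  |     -7 ]
  [ 0  1  1/9  0  |  -26/9 ]
  [ 0  0    1  0  |      1 ]
  [ 0  0    0  1  |      1 ]
Subtract 1/9 times r3 from r2.
  [ 1  3  -1  0  |  -7 ]
  [ 0  1   0  0  |  -3 ]
  [ 0  0   1  0  |   1 ]
  [ 0  0   0  1  |   1 ]
Add r3 to r1.
  [ 1  3  0  0  |  -6 ]
  [ 0  1  0  0  |  -3 ]
  [ 0  0  1  0  |   1 ]
  [ 0  0  0  1  |   1 ]
Subtract 3 times r2 from r1.
  [ 1  0  0  0  |   3 ]
  [ 0  1  0  0  |  -3 ]
  [ 0  0  1  0  |   1 ]
  [ 0  0  0  1  |   1 ]
Reading off the last column: x = 3, y = -3, z = 1, w = 1.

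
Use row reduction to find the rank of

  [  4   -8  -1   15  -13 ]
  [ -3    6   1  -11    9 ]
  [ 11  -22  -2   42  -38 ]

Multiply ρ1 by 1/4.
  [  1   -2  -1/4  15/4  -13/4 ]
  [ -3    6     1   -11      9 ]
  [ 11  -22    -2    42    -38 ]
Add 3 times ρ1 to ρ2.
  [  1   -2  -1/4  15/4  -13/4 ]
  [  0    0   1/4   1/4   -3/4 ]
  [ 11  -22    -2    42    -38 ]
Subtract 11 times ρ1 from ρ3.
  [ 1  -2  -1/4  15/4  -13/4 ]
  [ 0   0   1/4   1/4   -3/4 ]
  [ 0   0   3/4   3/4   -9/4 ]
Multiply ρ2 by 4.
  [ 1  -2  -1/4  15/4  -13/4 ]
  [ 0   0     1     1     -3 ]
  [ 0   0   3/4   3/4   -9/4 ]
Subtract 3/4 times ρ2 from ρ3.
  [ 1  -2  -1/4  15/4  -13/4 ]
  [ 0   0     1     1     -3 ]
  [ 0   0     0     0      0 ]
Add 1/4 times ρ2 to ρ1.
  [ 1  -2  0  4  -4 ]
  [ 0   0  1  1  -3 ]
  [ 0   0  0  0   0 ]
The reduced form has 2 nonzero rows.

rank = 2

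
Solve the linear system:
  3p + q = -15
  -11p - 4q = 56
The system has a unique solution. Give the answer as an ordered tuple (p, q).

(-4, -3)

Form the augmented matrix and row-reduce:
  [   3   1  |  -15 ]
  [ -11  -4  |   56 ]
ρ1 ← 1/3·ρ1
ρ2 ← ρ2 + 11·ρ1
ρ2 ← -3·ρ2
ρ1 ← ρ1 − 1/3·ρ2
Reading off the last column: p = -4, q = -3.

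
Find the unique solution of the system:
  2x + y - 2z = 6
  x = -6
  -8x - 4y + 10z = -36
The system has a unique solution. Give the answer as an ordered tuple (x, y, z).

(-6, 6, -6)

Form the augmented matrix and row-reduce:
  [  2   1  -2  |    6 ]
  [  1   0   0  |   -6 ]
  [ -8  -4  10  |  -36 ]
ρ1 := 1/2·ρ1
  [  1  1/2  -1  |    3 ]
  [  1    0   0  |   -6 ]
  [ -8   -4  10  |  -36 ]
ρ2 := ρ2 − ρ1
  [  1   1/2  -1  |    3 ]
  [  0  -1/2   1  |   -9 ]
  [ -8    -4  10  |  -36 ]
ρ3 := ρ3 + 8·ρ1
  [ 1   1/2  -1  |    3 ]
  [ 0  -1/2   1  |   -9 ]
  [ 0     0   2  |  -12 ]
ρ2 := -2·ρ2
  [ 1  1/2  -1  |    3 ]
  [ 0    1  -2  |   18 ]
  [ 0    0   2  |  -12 ]
ρ3 := 1/2·ρ3
  [ 1  1/2  -1  |   3 ]
  [ 0    1  -2  |  18 ]
  [ 0    0   1  |  -6 ]
ρ2 := ρ2 + 2·ρ3
  [ 1  1/2  -1  |   3 ]
  [ 0    1   0  |   6 ]
  [ 0    0   1  |  -6 ]
ρ1 := ρ1 + ρ3
  [ 1  1/2  0  |  -3 ]
  [ 0    1  0  |   6 ]
  [ 0    0  1  |  -6 ]
ρ1 := ρ1 − 1/2·ρ2
  [ 1  0  0  |  -6 ]
  [ 0  1  0  |   6 ]
  [ 0  0  1  |  -6 ]
Reading off the last column: x = -6, y = 6, z = -6.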